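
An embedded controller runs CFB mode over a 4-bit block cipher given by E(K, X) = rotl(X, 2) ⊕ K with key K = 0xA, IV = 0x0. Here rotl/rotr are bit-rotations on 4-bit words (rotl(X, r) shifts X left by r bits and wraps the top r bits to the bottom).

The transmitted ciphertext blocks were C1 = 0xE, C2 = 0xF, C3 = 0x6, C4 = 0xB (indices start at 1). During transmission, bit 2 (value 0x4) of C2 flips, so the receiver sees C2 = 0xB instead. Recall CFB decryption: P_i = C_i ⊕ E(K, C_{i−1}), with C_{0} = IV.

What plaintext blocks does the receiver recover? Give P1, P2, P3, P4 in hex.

Only C2 changed, to 0xB. In CFB, a change in C_i flips the same bit in P_i and garbles P_{i+1}. Decrypting the received ciphertext:
P1: E(K, 0x0) = 0xA; 0xE ⊕ 0xA = 0x4.
P2: E(K, 0xE) = 0x1; 0xB ⊕ 0x1 = 0xA.
P3: E(K, 0xB) = 0x4; 0x6 ⊕ 0x4 = 0x2.
P4: E(K, 0x6) = 0x3; 0xB ⊕ 0x3 = 0x8.
Blocks that differ from the original plaintext: P2, P3.

P1 = 0x4, P2 = 0xA, P3 = 0x2, P4 = 0x8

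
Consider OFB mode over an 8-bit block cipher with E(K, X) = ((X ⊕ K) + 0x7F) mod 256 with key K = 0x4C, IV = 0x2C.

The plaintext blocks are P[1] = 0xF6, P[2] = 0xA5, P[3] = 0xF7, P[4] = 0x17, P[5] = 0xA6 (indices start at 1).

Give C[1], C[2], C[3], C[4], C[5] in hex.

OFB encryption: S_i = E(K, S_{i−1}) with S_{0} = IV; C_i = P_i ⊕ S_i.
C[1]: S = E(K, 0x2C) = 0xDF; 0xF6 ⊕ 0xDF = 0x29.
C[2]: S = E(K, 0xDF) = 0x12; 0xA5 ⊕ 0x12 = 0xB7.
C[3]: S = E(K, 0x12) = 0xDD; 0xF7 ⊕ 0xDD = 0x2A.
C[4]: S = E(K, 0xDD) = 0x10; 0x17 ⊕ 0x10 = 0x07.
C[5]: S = E(K, 0x10) = 0xDB; 0xA6 ⊕ 0xDB = 0x7D.

C[1] = 0x29, C[2] = 0xB7, C[3] = 0x2A, C[4] = 0x07, C[5] = 0x7D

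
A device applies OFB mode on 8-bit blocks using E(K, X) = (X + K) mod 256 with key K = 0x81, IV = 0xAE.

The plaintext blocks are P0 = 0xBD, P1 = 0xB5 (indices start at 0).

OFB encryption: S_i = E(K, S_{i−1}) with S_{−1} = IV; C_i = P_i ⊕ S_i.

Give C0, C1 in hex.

C0: S = E(K, 0xAE) = 0x2F; 0xBD ⊕ 0x2F = 0x92.
C1: S = E(K, 0x2F) = 0xB0; 0xB5 ⊕ 0xB0 = 0x05.

C0 = 0x92, C1 = 0x05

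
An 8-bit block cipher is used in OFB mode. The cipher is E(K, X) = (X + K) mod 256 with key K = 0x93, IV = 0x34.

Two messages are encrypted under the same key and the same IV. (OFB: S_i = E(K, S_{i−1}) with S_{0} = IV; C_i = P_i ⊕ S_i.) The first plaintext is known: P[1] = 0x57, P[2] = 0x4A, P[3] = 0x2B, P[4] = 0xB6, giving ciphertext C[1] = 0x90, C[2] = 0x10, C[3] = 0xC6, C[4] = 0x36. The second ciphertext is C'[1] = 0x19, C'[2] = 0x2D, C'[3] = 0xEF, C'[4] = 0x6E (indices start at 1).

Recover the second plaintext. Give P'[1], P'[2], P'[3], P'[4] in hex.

P'[1] = 0xDE, P'[2] = 0x77, P'[3] = 0x02, P'[4] = 0xEE

In OFB with a reused IV, both messages share the same keystream S_i, so C_i ⊕ C'_i = P_i ⊕ P'_i and thus P'_i = P_i ⊕ C_i ⊕ C'_i.
P'[1]: 0x57 ⊕ 0x90 ⊕ 0x19 = 0xDE.
P'[2]: 0x4A ⊕ 0x10 ⊕ 0x2D = 0x77.
P'[3]: 0x2B ⊕ 0xC6 ⊕ 0xEF = 0x02.
P'[4]: 0xB6 ⊕ 0x36 ⊕ 0x6E = 0xEE.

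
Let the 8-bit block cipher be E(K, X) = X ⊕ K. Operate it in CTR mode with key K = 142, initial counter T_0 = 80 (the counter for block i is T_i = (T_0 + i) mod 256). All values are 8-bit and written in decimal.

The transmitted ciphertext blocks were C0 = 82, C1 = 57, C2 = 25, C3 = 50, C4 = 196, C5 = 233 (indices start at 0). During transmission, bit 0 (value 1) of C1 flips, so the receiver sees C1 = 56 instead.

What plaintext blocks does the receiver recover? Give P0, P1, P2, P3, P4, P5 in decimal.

P0 = 140, P1 = 231, P2 = 197, P3 = 239, P4 = 30, P5 = 50

CTR decryption: S_i = E(K, T_i) where T_i is the counter for block i; P_i = C_i ⊕ S_i.
Only C1 changed, to 56. In CTR, a change in C_i flips the same bit in P_i only; the keystream is unaffected. Decrypting the received ciphertext:
P0: T = 80, S = E(K, T) = 222; 82 ⊕ 222 = 140.
P1: T = 81, S = E(K, T) = 223; 56 ⊕ 223 = 231.
P2: T = 82, S = E(K, T) = 220; 25 ⊕ 220 = 197.
P3: T = 83, S = E(K, T) = 221; 50 ⊕ 221 = 239.
P4: T = 84, S = E(K, T) = 218; 196 ⊕ 218 = 30.
P5: T = 85, S = E(K, T) = 219; 233 ⊕ 219 = 50.
Blocks that differ from the original plaintext: P1.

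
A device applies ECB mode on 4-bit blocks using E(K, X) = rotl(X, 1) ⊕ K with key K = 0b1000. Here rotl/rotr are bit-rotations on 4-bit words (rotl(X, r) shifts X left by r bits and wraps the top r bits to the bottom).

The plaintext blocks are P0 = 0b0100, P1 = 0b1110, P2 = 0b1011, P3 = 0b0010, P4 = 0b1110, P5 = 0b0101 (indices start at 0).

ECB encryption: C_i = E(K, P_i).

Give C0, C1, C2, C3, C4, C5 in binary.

C0: E(K, 0b0100) = 0b0000.
C1: E(K, 0b1110) = 0b0101.
C2: E(K, 0b1011) = 0b1111.
C3: E(K, 0b0010) = 0b1100.
C4: E(K, 0b1110) = 0b0101.
C5: E(K, 0b0101) = 0b0010.

C0 = 0b0000, C1 = 0b0101, C2 = 0b1111, C3 = 0b1100, C4 = 0b0101, C5 = 0b0010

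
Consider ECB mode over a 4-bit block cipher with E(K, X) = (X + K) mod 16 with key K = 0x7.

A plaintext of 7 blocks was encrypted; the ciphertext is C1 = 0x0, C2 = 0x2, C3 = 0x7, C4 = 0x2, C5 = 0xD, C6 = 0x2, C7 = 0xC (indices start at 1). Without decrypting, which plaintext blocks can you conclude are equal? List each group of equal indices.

ECB encrypts each block independently with the same key, so equal ciphertext blocks imply equal plaintext blocks.
C2 = C4 = C6 = 0x2, so P2 = P4 = P6.

P2 = P4 = P6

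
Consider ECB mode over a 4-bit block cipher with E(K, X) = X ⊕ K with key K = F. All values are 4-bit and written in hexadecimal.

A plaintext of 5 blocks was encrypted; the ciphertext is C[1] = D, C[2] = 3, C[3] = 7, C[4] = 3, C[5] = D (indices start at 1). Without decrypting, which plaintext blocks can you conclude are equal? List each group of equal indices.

ECB encrypts each block independently with the same key, so equal ciphertext blocks imply equal plaintext blocks.
C[1] = C[5] = D, so P[1] = P[5].
C[2] = C[4] = 3, so P[2] = P[4].

P[1] = P[5]; P[2] = P[4]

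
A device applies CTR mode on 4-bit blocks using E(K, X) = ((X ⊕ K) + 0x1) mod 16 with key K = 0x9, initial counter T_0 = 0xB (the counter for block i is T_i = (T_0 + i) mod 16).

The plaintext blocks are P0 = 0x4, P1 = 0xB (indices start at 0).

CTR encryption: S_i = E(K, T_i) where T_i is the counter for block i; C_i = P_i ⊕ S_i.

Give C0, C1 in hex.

C0 = 0x7, C1 = 0xD

C0: T = 0xB, S = E(K, T) = 0x3; 0x4 ⊕ 0x3 = 0x7.
C1: T = 0xC, S = E(K, T) = 0x6; 0xB ⊕ 0x6 = 0xD.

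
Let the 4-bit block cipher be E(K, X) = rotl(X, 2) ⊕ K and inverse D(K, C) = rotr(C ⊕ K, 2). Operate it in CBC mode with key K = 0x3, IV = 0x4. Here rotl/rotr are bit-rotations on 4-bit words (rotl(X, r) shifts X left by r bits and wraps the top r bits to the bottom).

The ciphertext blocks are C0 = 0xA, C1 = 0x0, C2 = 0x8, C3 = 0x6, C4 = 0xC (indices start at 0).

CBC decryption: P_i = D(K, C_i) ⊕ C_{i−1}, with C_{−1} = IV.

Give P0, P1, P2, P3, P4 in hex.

P0 = 0x2, P1 = 0x6, P2 = 0xE, P3 = 0xD, P4 = 0x9

P0: D(K, 0xA) = 0x6; 0x6 ⊕ 0x4 = 0x2.
P1: D(K, 0x0) = 0xC; 0xC ⊕ 0xA = 0x6.
P2: D(K, 0x8) = 0xE; 0xE ⊕ 0x0 = 0xE.
P3: D(K, 0x6) = 0x5; 0x5 ⊕ 0x8 = 0xD.
P4: D(K, 0xC) = 0xF; 0xF ⊕ 0x6 = 0x9.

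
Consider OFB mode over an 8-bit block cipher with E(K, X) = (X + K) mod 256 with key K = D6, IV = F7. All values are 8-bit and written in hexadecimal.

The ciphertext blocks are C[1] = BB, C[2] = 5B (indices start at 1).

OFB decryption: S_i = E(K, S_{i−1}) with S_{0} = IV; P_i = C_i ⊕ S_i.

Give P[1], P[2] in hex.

P[1] = 76, P[2] = F8

P[1]: S = E(K, F7) = CD; BB ⊕ CD = 76.
P[2]: S = E(K, CD) = A3; 5B ⊕ A3 = F8.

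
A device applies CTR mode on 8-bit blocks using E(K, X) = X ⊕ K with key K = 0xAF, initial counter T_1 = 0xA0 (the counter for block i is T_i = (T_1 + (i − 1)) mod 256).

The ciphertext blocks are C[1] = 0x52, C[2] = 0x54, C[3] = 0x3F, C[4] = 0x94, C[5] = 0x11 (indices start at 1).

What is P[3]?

CTR decryption: S_i = E(K, T_i) where T_i is the counter for block i; P_i = C_i ⊕ S_i.
P[3]: T = 0xA2, S = E(K, T) = 0x0D; 0x3F ⊕ 0x0D = 0x32.

P[3] = 0x32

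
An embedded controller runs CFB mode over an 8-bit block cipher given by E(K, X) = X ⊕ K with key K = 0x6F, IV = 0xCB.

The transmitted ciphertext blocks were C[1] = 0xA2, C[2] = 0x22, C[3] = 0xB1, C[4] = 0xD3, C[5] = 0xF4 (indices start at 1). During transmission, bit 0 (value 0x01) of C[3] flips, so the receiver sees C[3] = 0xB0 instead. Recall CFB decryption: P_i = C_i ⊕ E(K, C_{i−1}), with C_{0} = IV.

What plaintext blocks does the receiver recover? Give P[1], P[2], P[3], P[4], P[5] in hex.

P[1] = 0x06, P[2] = 0xEF, P[3] = 0xFD, P[4] = 0x0C, P[5] = 0x48

Only C[3] changed, to 0xB0. In CFB, a change in C_i flips the same bit in P_i and garbles P_{i+1}. Decrypting the received ciphertext:
P[1]: E(K, 0xCB) = 0xA4; 0xA2 ⊕ 0xA4 = 0x06.
P[2]: E(K, 0xA2) = 0xCD; 0x22 ⊕ 0xCD = 0xEF.
P[3]: E(K, 0x22) = 0x4D; 0xB0 ⊕ 0x4D = 0xFD.
P[4]: E(K, 0xB0) = 0xDF; 0xD3 ⊕ 0xDF = 0x0C.
P[5]: E(K, 0xD3) = 0xBC; 0xF4 ⊕ 0xBC = 0x48.
Blocks that differ from the original plaintext: P[3], P[4].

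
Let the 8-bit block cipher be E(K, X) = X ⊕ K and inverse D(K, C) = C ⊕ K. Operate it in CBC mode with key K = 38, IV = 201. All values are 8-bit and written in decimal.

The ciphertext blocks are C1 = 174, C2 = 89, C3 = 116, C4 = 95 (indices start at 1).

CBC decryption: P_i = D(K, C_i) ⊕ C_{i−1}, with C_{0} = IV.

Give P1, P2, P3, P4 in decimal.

P1: D(K, 174) = 136; 136 ⊕ 201 = 65.
P2: D(K, 89) = 127; 127 ⊕ 174 = 209.
P3: D(K, 116) = 82; 82 ⊕ 89 = 11.
P4: D(K, 95) = 121; 121 ⊕ 116 = 13.

P1 = 65, P2 = 209, P3 = 11, P4 = 13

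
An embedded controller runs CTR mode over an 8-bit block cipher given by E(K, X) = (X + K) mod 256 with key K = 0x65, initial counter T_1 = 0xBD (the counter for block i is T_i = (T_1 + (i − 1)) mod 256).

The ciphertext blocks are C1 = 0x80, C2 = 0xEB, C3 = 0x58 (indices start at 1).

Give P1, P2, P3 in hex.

CTR decryption: S_i = E(K, T_i) where T_i is the counter for block i; P_i = C_i ⊕ S_i.
P1: T = 0xBD, S = E(K, T) = 0x22; 0x80 ⊕ 0x22 = 0xA2.
P2: T = 0xBE, S = E(K, T) = 0x23; 0xEB ⊕ 0x23 = 0xC8.
P3: T = 0xBF, S = E(K, T) = 0x24; 0x58 ⊕ 0x24 = 0x7C.

P1 = 0xA2, P2 = 0xC8, P3 = 0x7C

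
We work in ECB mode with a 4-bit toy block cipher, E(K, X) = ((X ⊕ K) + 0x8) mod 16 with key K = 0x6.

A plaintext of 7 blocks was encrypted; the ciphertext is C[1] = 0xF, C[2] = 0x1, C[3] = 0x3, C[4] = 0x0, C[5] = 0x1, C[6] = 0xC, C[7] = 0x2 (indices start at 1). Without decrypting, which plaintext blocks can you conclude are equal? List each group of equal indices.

P[2] = P[5]

ECB encrypts each block independently with the same key, so equal ciphertext blocks imply equal plaintext blocks.
C[2] = C[5] = 0x1, so P[2] = P[5].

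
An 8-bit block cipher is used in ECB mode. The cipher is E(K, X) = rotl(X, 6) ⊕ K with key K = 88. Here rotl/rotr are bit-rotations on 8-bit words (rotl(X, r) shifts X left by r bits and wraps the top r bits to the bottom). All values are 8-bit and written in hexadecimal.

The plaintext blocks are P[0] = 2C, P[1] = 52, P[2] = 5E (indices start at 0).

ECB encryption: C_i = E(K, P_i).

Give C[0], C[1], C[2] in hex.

C[0] = 83, C[1] = 1C, C[2] = 1F

C[0]: E(K, 2C) = 83.
C[1]: E(K, 52) = 1C.
C[2]: E(K, 5E) = 1F.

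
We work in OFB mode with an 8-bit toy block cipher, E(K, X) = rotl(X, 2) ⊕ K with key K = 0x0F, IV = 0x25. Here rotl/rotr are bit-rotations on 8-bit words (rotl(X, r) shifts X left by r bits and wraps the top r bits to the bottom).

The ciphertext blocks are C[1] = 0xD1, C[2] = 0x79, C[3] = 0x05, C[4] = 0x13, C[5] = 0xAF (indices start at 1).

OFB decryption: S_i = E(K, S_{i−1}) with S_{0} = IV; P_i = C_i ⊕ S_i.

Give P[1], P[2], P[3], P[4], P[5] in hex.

P[1] = 0x4A, P[2] = 0x18, P[3] = 0x8F, P[4] = 0x36, P[5] = 0x34

P[1]: S = E(K, 0x25) = 0x9B; 0xD1 ⊕ 0x9B = 0x4A.
P[2]: S = E(K, 0x9B) = 0x61; 0x79 ⊕ 0x61 = 0x18.
P[3]: S = E(K, 0x61) = 0x8A; 0x05 ⊕ 0x8A = 0x8F.
P[4]: S = E(K, 0x8A) = 0x25; 0x13 ⊕ 0x25 = 0x36.
P[5]: S = E(K, 0x25) = 0x9B; 0xAF ⊕ 0x9B = 0x34.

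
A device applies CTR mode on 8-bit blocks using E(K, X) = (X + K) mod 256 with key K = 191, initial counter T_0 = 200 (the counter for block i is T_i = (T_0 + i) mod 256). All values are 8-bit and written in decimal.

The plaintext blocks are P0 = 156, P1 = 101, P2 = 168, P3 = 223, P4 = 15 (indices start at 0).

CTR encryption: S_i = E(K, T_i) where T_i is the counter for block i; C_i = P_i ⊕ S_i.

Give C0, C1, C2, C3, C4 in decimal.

C0 = 27, C1 = 237, C2 = 33, C3 = 85, C4 = 132

C0: T = 200, S = E(K, T) = 135; 156 ⊕ 135 = 27.
C1: T = 201, S = E(K, T) = 136; 101 ⊕ 136 = 237.
C2: T = 202, S = E(K, T) = 137; 168 ⊕ 137 = 33.
C3: T = 203, S = E(K, T) = 138; 223 ⊕ 138 = 85.
C4: T = 204, S = E(K, T) = 139; 15 ⊕ 139 = 132.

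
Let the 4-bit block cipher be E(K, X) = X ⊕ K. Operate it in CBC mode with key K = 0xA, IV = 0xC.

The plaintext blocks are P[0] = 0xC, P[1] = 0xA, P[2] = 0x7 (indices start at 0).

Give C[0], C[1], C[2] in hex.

CBC encryption: C_i = E(K, P_i ⊕ C_{i−1}), with C_{−1} = IV.
C[0]: P[0] ⊕ 0xC = 0x0; E(K, 0x0) = 0xA.
C[1]: P[1] ⊕ 0xA = 0x0; E(K, 0x0) = 0xA.
C[2]: P[2] ⊕ 0xA = 0xD; E(K, 0xD) = 0x7.

C[0] = 0xA, C[1] = 0xA, C[2] = 0x7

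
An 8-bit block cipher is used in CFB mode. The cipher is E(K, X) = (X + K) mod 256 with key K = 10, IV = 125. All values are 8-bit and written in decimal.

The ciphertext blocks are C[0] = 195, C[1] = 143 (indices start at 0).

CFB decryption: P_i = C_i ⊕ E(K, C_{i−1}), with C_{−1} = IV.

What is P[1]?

P[1]: E(K, 195) = 205; 143 ⊕ 205 = 66.

P[1] = 66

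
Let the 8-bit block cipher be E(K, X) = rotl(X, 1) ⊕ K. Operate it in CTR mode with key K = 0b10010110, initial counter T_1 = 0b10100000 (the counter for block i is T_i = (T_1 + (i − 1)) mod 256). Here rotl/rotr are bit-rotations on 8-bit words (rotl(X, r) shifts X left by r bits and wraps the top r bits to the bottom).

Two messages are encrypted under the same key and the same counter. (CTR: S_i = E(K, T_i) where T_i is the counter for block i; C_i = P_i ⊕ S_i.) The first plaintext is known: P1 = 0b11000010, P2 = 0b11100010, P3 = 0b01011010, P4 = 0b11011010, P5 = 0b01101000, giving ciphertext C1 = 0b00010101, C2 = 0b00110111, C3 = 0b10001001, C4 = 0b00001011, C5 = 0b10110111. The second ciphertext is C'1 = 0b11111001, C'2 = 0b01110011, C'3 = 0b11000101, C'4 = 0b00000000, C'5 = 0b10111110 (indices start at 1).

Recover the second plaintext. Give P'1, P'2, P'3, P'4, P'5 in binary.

P'1 = 0b00101110, P'2 = 0b10100110, P'3 = 0b00010110, P'4 = 0b11010001, P'5 = 0b01100001

In CTR with a reused counter, both messages share the same keystream S_i, so C_i ⊕ C'_i = P_i ⊕ P'_i and thus P'_i = P_i ⊕ C_i ⊕ C'_i.
P'1: 0b11000010 ⊕ 0b00010101 ⊕ 0b11111001 = 0b00101110.
P'2: 0b11100010 ⊕ 0b00110111 ⊕ 0b01110011 = 0b10100110.
P'3: 0b01011010 ⊕ 0b10001001 ⊕ 0b11000101 = 0b00010110.
P'4: 0b11011010 ⊕ 0b00001011 ⊕ 0b00000000 = 0b11010001.
P'5: 0b01101000 ⊕ 0b10110111 ⊕ 0b10111110 = 0b01100001.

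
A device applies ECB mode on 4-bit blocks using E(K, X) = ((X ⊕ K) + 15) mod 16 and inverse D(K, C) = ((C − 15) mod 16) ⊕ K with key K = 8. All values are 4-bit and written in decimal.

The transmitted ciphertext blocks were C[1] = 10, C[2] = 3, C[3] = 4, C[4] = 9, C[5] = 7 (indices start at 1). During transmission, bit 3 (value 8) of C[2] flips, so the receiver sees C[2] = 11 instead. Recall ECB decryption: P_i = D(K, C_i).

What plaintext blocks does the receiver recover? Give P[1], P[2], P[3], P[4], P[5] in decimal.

Only C[2] changed, to 11. In ECB, a change in C_i affects only P_i. Decrypting the received ciphertext:
P[1]: D(K, 10) = 3.
P[2]: D(K, 11) = 4.
P[3]: D(K, 4) = 13.
P[4]: D(K, 9) = 2.
P[5]: D(K, 7) = 0.
Blocks that differ from the original plaintext: P[2].

P[1] = 3, P[2] = 4, P[3] = 13, P[4] = 2, P[5] = 0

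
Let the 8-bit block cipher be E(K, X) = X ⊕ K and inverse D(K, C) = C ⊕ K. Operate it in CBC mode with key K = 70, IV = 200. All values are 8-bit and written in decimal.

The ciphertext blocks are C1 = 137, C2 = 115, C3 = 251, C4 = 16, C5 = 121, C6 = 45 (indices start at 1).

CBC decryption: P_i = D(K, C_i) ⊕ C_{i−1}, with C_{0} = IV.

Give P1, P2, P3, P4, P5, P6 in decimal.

P1 = 7, P2 = 188, P3 = 206, P4 = 173, P5 = 47, P6 = 18

P1: D(K, 137) = 207; 207 ⊕ 200 = 7.
P2: D(K, 115) = 53; 53 ⊕ 137 = 188.
P3: D(K, 251) = 189; 189 ⊕ 115 = 206.
P4: D(K, 16) = 86; 86 ⊕ 251 = 173.
P5: D(K, 121) = 63; 63 ⊕ 16 = 47.
P6: D(K, 45) = 107; 107 ⊕ 121 = 18.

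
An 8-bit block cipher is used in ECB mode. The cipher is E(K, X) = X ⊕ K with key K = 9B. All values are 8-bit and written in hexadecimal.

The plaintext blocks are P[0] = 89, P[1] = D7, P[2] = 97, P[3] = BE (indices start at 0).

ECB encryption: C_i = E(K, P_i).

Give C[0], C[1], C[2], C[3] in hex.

C[0] = 12, C[1] = 4C, C[2] = 0C, C[3] = 25

C[0]: E(K, 89) = 12.
C[1]: E(K, D7) = 4C.
C[2]: E(K, 97) = 0C.
C[3]: E(K, BE) = 25.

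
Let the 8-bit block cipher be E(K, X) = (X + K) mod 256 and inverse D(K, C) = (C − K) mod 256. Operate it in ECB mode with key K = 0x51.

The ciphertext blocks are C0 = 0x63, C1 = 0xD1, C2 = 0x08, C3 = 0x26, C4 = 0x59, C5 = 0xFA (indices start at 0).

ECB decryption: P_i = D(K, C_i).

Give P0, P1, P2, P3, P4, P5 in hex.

P0 = 0x12, P1 = 0x80, P2 = 0xB7, P3 = 0xD5, P4 = 0x08, P5 = 0xA9

P0: D(K, 0x63) = 0x12.
P1: D(K, 0xD1) = 0x80.
P2: D(K, 0x08) = 0xB7.
P3: D(K, 0x26) = 0xD5.
P4: D(K, 0x59) = 0x08.
P5: D(K, 0xFA) = 0xA9.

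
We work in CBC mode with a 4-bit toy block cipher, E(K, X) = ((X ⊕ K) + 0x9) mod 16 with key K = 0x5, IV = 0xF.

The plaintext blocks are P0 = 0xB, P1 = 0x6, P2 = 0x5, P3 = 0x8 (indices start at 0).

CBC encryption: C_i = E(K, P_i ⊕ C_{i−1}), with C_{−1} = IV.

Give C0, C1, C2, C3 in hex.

C0: P0 ⊕ 0xF = 0x4; E(K, 0x4) = 0xA.
C1: P1 ⊕ 0xA = 0xC; E(K, 0xC) = 0x2.
C2: P2 ⊕ 0x2 = 0x7; E(K, 0x7) = 0xB.
C3: P3 ⊕ 0xB = 0x3; E(K, 0x3) = 0xF.

C0 = 0xA, C1 = 0x2, C2 = 0xB, C3 = 0xF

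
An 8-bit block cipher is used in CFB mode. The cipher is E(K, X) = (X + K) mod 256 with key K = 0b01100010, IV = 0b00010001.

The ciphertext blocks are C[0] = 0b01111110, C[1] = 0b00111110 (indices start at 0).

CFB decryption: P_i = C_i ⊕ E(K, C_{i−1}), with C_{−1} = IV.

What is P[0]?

P[0] = 0b00001101

P[0]: E(K, 0b00010001) = 0b01110011; 0b01111110 ⊕ 0b01110011 = 0b00001101.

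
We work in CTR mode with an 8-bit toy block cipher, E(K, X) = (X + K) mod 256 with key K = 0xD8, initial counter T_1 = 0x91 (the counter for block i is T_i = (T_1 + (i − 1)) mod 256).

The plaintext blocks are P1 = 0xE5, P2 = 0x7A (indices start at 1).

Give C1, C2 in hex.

C1 = 0x8C, C2 = 0x10

CTR encryption: S_i = E(K, T_i) where T_i is the counter for block i; C_i = P_i ⊕ S_i.
C1: T = 0x91, S = E(K, T) = 0x69; 0xE5 ⊕ 0x69 = 0x8C.
C2: T = 0x92, S = E(K, T) = 0x6A; 0x7A ⊕ 0x6A = 0x10.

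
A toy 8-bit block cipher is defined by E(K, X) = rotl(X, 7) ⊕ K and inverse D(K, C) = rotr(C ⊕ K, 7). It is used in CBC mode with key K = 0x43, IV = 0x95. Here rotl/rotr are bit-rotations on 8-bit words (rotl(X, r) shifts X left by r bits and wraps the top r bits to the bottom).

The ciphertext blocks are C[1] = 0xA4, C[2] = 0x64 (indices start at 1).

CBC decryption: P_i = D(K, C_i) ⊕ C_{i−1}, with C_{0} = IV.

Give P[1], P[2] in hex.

P[1]: D(K, 0xA4) = 0xCF; 0xCF ⊕ 0x95 = 0x5A.
P[2]: D(K, 0x64) = 0x4E; 0x4E ⊕ 0xA4 = 0xEA.

P[1] = 0x5A, P[2] = 0xEA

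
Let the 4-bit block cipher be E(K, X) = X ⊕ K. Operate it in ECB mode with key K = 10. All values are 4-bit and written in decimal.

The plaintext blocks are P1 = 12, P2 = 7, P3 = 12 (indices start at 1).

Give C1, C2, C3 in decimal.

ECB encryption: C_i = E(K, P_i).
C1: E(K, 12) = 6.
C2: E(K, 7) = 13.
C3: E(K, 12) = 6.

C1 = 6, C2 = 13, C3 = 6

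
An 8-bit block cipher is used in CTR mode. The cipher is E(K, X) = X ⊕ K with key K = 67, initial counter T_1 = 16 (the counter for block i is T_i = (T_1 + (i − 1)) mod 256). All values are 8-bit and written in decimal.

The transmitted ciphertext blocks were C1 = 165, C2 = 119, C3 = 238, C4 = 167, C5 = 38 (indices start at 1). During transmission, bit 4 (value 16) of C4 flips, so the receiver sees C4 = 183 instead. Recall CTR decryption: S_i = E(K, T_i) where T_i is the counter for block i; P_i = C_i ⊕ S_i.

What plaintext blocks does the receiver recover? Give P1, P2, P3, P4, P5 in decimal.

Only C4 changed, to 183. In CTR, a change in C_i flips the same bit in P_i only; the keystream is unaffected. Decrypting the received ciphertext:
P1: T = 16, S = E(K, T) = 83; 165 ⊕ 83 = 246.
P2: T = 17, S = E(K, T) = 82; 119 ⊕ 82 = 37.
P3: T = 18, S = E(K, T) = 81; 238 ⊕ 81 = 191.
P4: T = 19, S = E(K, T) = 80; 183 ⊕ 80 = 231.
P5: T = 20, S = E(K, T) = 87; 38 ⊕ 87 = 113.
Blocks that differ from the original plaintext: P4.

P1 = 246, P2 = 37, P3 = 191, P4 = 231, P5 = 113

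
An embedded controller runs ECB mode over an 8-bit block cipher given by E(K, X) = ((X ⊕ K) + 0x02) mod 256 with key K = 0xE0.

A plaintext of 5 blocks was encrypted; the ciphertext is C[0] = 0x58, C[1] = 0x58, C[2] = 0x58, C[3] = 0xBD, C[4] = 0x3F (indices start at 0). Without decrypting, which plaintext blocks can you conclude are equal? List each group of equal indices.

P[0] = P[1] = P[2]

ECB encrypts each block independently with the same key, so equal ciphertext blocks imply equal plaintext blocks.
C[0] = C[1] = C[2] = 0x58, so P[0] = P[1] = P[2].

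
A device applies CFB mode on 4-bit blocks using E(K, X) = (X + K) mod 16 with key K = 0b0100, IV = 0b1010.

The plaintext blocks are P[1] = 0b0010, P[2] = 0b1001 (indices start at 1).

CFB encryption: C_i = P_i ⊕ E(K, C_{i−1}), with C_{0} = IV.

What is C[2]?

C[1]: E(K, 0b1010) = 0b1110; 0b0010 ⊕ 0b1110 = 0b1100.
C[2]: E(K, 0b1100) = 0b0000; 0b1001 ⊕ 0b0000 = 0b1001.

C[2] = 0b1001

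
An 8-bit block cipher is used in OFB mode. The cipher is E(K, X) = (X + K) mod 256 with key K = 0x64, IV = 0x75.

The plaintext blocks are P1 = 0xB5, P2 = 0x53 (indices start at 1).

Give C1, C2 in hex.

OFB encryption: S_i = E(K, S_{i−1}) with S_{0} = IV; C_i = P_i ⊕ S_i.
C1: S = E(K, 0x75) = 0xD9; 0xB5 ⊕ 0xD9 = 0x6C.
C2: S = E(K, 0xD9) = 0x3D; 0x53 ⊕ 0x3D = 0x6E.

C1 = 0x6C, C2 = 0x6E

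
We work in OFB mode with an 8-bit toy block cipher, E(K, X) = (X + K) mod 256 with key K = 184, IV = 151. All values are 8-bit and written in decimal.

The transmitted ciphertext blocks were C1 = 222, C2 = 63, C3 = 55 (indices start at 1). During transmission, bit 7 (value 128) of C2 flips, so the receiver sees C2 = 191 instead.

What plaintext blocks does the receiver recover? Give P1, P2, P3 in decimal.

P1 = 145, P2 = 184, P3 = 136

OFB decryption: S_i = E(K, S_{i−1}) with S_{0} = IV; P_i = C_i ⊕ S_i.
Only C2 changed, to 191. In OFB, a change in C_i flips the same bit in P_i only; the keystream is unaffected. Decrypting the received ciphertext:
P1: S = E(K, 151) = 79; 222 ⊕ 79 = 145.
P2: S = E(K, 79) = 7; 191 ⊕ 7 = 184.
P3: S = E(K, 7) = 191; 55 ⊕ 191 = 136.
Blocks that differ from the original plaintext: P2.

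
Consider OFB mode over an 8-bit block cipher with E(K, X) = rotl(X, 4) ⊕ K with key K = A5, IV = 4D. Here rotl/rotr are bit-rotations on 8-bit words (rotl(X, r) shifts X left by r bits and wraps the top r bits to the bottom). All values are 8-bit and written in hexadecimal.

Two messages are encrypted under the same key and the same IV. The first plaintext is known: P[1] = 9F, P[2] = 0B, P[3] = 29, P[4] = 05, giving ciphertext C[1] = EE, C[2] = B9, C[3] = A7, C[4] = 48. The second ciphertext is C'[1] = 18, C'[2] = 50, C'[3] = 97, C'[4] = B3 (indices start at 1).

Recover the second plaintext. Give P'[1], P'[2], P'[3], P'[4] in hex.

In OFB with a reused IV, both messages share the same keystream S_i, so C_i ⊕ C'_i = P_i ⊕ P'_i and thus P'_i = P_i ⊕ C_i ⊕ C'_i.
P'[1]: 9F ⊕ EE ⊕ 18 = 69.
P'[2]: 0B ⊕ B9 ⊕ 50 = E2.
P'[3]: 29 ⊕ A7 ⊕ 97 = 19.
P'[4]: 05 ⊕ 48 ⊕ B3 = FE.

P'[1] = 69, P'[2] = E2, P'[3] = 19, P'[4] = FE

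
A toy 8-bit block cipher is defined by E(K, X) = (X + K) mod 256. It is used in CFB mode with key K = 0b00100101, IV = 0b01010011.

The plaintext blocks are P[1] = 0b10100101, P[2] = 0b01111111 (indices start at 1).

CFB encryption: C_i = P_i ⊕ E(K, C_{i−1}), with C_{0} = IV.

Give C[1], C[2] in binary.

C[1]: E(K, 0b01010011) = 0b01111000; 0b10100101 ⊕ 0b01111000 = 0b11011101.
C[2]: E(K, 0b11011101) = 0b00000010; 0b01111111 ⊕ 0b00000010 = 0b01111101.

C[1] = 0b11011101, C[2] = 0b01111101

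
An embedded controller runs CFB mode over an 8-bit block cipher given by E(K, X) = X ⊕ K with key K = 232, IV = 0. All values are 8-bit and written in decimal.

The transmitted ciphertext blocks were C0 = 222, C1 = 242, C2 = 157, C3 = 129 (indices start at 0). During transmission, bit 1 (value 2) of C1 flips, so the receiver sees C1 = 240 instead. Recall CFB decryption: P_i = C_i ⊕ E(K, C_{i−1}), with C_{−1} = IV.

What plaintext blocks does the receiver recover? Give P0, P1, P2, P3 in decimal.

P0 = 54, P1 = 198, P2 = 133, P3 = 244

Only C1 changed, to 240. In CFB, a change in C_i flips the same bit in P_i and garbles P_{i+1}. Decrypting the received ciphertext:
P0: E(K, 0) = 232; 222 ⊕ 232 = 54.
P1: E(K, 222) = 54; 240 ⊕ 54 = 198.
P2: E(K, 240) = 24; 157 ⊕ 24 = 133.
P3: E(K, 157) = 117; 129 ⊕ 117 = 244.
Blocks that differ from the original plaintext: P1, P2.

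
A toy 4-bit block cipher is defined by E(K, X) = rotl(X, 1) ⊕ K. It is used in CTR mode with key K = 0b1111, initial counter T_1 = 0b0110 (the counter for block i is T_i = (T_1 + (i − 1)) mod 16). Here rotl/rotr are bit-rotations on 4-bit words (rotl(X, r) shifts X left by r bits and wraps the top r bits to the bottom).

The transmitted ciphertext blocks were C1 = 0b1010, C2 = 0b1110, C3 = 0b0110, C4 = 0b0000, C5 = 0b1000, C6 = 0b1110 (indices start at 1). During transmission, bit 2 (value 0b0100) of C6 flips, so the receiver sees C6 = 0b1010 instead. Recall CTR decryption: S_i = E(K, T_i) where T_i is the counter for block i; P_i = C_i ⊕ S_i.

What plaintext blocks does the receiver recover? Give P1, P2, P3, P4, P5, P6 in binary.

P1 = 0b1001, P2 = 0b1111, P3 = 0b1000, P4 = 0b1100, P5 = 0b0010, P6 = 0b0010

Only C6 changed, to 0b1010. In CTR, a change in C_i flips the same bit in P_i only; the keystream is unaffected. Decrypting the received ciphertext:
P1: T = 0b0110, S = E(K, T) = 0b0011; 0b1010 ⊕ 0b0011 = 0b1001.
P2: T = 0b0111, S = E(K, T) = 0b0001; 0b1110 ⊕ 0b0001 = 0b1111.
P3: T = 0b1000, S = E(K, T) = 0b1110; 0b0110 ⊕ 0b1110 = 0b1000.
P4: T = 0b1001, S = E(K, T) = 0b1100; 0b0000 ⊕ 0b1100 = 0b1100.
P5: T = 0b1010, S = E(K, T) = 0b1010; 0b1000 ⊕ 0b1010 = 0b0010.
P6: T = 0b1011, S = E(K, T) = 0b1000; 0b1010 ⊕ 0b1000 = 0b0010.
Blocks that differ from the original plaintext: P6.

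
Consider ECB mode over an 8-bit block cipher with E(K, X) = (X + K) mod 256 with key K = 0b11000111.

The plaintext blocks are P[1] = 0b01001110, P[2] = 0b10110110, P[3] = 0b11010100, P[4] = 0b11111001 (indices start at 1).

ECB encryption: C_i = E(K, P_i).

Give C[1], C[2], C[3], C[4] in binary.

C[1] = 0b00010101, C[2] = 0b01111101, C[3] = 0b10011011, C[4] = 0b11000000

C[1]: E(K, 0b01001110) = 0b00010101.
C[2]: E(K, 0b10110110) = 0b01111101.
C[3]: E(K, 0b11010100) = 0b10011011.
C[4]: E(K, 0b11111001) = 0b11000000.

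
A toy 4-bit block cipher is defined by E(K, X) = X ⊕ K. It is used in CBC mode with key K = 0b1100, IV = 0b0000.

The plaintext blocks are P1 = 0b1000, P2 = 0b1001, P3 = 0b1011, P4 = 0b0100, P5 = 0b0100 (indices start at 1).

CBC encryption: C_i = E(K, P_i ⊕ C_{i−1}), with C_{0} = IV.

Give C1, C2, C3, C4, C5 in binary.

C1 = 0b0100, C2 = 0b0001, C3 = 0b0110, C4 = 0b1110, C5 = 0b0110

C1: P1 ⊕ 0b0000 = 0b1000; E(K, 0b1000) = 0b0100.
C2: P2 ⊕ 0b0100 = 0b1101; E(K, 0b1101) = 0b0001.
C3: P3 ⊕ 0b0001 = 0b1010; E(K, 0b1010) = 0b0110.
C4: P4 ⊕ 0b0110 = 0b0010; E(K, 0b0010) = 0b1110.
C5: P5 ⊕ 0b1110 = 0b1010; E(K, 0b1010) = 0b0110.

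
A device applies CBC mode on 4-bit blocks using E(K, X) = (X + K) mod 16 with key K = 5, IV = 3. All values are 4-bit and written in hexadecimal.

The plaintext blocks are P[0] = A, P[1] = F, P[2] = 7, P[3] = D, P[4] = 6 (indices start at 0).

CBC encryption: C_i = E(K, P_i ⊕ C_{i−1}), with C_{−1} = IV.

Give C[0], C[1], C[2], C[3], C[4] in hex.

C[0]: P[0] ⊕ 3 = 9; E(K, 9) = E.
C[1]: P[1] ⊕ E = 1; E(K, 1) = 6.
C[2]: P[2] ⊕ 6 = 1; E(K, 1) = 6.
C[3]: P[3] ⊕ 6 = B; E(K, B) = 0.
C[4]: P[4] ⊕ 0 = 6; E(K, 6) = B.

C[0] = E, C[1] = 6, C[2] = 6, C[3] = 0, C[4] = B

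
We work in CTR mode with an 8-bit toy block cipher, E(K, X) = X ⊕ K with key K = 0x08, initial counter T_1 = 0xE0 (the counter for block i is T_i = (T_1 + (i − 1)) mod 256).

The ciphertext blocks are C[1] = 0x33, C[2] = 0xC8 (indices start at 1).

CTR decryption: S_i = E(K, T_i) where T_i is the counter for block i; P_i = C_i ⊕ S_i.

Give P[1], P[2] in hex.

P[1]: T = 0xE0, S = E(K, T) = 0xE8; 0x33 ⊕ 0xE8 = 0xDB.
P[2]: T = 0xE1, S = E(K, T) = 0xE9; 0xC8 ⊕ 0xE9 = 0x21.

P[1] = 0xDB, P[2] = 0x21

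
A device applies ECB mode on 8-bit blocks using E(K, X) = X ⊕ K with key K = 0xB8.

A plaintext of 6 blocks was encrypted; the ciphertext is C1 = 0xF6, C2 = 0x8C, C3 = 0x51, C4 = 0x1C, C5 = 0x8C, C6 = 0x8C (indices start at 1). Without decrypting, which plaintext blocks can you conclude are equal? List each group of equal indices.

ECB encrypts each block independently with the same key, so equal ciphertext blocks imply equal plaintext blocks.
C2 = C5 = C6 = 0x8C, so P2 = P5 = P6.

P2 = P5 = P6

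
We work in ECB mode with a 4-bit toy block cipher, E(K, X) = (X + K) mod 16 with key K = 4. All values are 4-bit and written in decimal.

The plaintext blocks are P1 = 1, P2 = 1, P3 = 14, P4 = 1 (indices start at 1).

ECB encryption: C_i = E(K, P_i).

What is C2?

C2 = 5

C2: E(K, 1) = 5.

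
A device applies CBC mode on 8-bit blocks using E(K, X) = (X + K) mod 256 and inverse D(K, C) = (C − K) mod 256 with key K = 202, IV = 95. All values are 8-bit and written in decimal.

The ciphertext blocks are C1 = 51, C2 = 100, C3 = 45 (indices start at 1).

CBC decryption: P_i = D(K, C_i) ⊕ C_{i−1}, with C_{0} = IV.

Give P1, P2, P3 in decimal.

P1: D(K, 51) = 105; 105 ⊕ 95 = 54.
P2: D(K, 100) = 154; 154 ⊕ 51 = 169.
P3: D(K, 45) = 99; 99 ⊕ 100 = 7.

P1 = 54, P2 = 169, P3 = 7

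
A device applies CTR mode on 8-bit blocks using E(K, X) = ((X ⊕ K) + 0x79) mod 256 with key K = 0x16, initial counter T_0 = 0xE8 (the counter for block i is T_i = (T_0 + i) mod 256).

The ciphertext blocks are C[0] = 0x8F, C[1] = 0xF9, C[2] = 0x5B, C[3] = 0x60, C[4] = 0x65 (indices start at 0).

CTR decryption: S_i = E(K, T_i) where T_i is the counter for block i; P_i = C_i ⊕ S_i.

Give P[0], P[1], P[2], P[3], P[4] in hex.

P[0]: T = 0xE8, S = E(K, T) = 0x77; 0x8F ⊕ 0x77 = 0xF8.
P[1]: T = 0xE9, S = E(K, T) = 0x78; 0xF9 ⊕ 0x78 = 0x81.
P[2]: T = 0xEA, S = E(K, T) = 0x75; 0x5B ⊕ 0x75 = 0x2E.
P[3]: T = 0xEB, S = E(K, T) = 0x76; 0x60 ⊕ 0x76 = 0x16.
P[4]: T = 0xEC, S = E(K, T) = 0x73; 0x65 ⊕ 0x73 = 0x16.

P[0] = 0xF8, P[1] = 0x81, P[2] = 0x2E, P[3] = 0x16, P[4] = 0x16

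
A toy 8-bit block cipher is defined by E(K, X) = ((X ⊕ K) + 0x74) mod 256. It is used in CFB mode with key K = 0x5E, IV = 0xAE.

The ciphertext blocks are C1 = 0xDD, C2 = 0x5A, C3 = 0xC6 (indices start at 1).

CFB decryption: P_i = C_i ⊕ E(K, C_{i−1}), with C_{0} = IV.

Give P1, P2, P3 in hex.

P1: E(K, 0xAE) = 0x64; 0xDD ⊕ 0x64 = 0xB9.
P2: E(K, 0xDD) = 0xF7; 0x5A ⊕ 0xF7 = 0xAD.
P3: E(K, 0x5A) = 0x78; 0xC6 ⊕ 0x78 = 0xBE.

P1 = 0xB9, P2 = 0xAD, P3 = 0xBE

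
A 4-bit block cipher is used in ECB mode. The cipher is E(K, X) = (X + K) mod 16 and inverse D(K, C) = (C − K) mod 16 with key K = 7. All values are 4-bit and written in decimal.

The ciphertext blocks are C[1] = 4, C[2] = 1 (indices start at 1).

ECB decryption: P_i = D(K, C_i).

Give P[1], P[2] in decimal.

P[1]: D(K, 4) = 13.
P[2]: D(K, 1) = 10.

P[1] = 13, P[2] = 10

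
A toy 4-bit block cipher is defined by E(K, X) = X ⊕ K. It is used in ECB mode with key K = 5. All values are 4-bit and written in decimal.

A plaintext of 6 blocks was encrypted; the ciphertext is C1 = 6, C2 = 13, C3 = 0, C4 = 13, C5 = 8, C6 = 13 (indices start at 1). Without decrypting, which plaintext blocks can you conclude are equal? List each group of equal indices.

ECB encrypts each block independently with the same key, so equal ciphertext blocks imply equal plaintext blocks.
C2 = C4 = C6 = 13, so P2 = P4 = P6.

P2 = P4 = P6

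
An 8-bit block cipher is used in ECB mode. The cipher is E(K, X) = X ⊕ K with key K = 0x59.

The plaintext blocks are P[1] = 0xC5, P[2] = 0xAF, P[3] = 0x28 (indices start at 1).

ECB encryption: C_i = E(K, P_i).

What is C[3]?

C[3]: E(K, 0x28) = 0x71.

C[3] = 0x71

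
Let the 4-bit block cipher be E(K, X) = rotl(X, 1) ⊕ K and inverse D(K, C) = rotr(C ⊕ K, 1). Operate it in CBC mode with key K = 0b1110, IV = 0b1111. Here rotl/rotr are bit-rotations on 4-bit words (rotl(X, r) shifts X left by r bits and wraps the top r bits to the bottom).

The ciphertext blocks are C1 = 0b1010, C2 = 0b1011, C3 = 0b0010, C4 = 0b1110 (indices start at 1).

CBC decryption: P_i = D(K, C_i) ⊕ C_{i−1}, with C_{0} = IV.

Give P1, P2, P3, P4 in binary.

P1 = 0b1101, P2 = 0b0000, P3 = 0b1101, P4 = 0b0010

P1: D(K, 0b1010) = 0b0010; 0b0010 ⊕ 0b1111 = 0b1101.
P2: D(K, 0b1011) = 0b1010; 0b1010 ⊕ 0b1010 = 0b0000.
P3: D(K, 0b0010) = 0b0110; 0b0110 ⊕ 0b1011 = 0b1101.
P4: D(K, 0b1110) = 0b0000; 0b0000 ⊕ 0b0010 = 0b0010.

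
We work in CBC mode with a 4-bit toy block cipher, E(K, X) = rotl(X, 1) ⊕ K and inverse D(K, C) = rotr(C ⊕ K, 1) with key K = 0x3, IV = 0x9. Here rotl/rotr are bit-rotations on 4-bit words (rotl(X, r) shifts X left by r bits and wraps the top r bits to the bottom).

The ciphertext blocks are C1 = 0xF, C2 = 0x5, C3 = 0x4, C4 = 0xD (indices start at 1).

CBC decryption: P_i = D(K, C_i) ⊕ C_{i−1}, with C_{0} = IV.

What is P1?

P1: D(K, 0xF) = 0x6; 0x6 ⊕ 0x9 = 0xF.

P1 = 0xF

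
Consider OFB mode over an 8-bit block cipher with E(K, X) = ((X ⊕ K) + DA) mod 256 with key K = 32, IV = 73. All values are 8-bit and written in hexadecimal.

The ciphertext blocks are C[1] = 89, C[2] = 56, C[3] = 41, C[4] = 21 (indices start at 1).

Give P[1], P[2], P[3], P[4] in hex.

OFB decryption: S_i = E(K, S_{i−1}) with S_{0} = IV; P_i = C_i ⊕ S_i.
P[1]: S = E(K, 73) = 1B; 89 ⊕ 1B = 92.
P[2]: S = E(K, 1B) = 03; 56 ⊕ 03 = 55.
P[3]: S = E(K, 03) = 0B; 41 ⊕ 0B = 4A.
P[4]: S = E(K, 0B) = 13; 21 ⊕ 13 = 32.

P[1] = 92, P[2] = 55, P[3] = 4A, P[4] = 32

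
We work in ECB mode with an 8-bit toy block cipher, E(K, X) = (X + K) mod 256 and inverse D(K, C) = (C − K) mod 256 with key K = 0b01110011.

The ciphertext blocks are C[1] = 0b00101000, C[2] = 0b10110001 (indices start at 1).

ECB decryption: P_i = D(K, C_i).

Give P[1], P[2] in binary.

P[1] = 0b10110101, P[2] = 0b00111110

P[1]: D(K, 0b00101000) = 0b10110101.
P[2]: D(K, 0b10110001) = 0b00111110.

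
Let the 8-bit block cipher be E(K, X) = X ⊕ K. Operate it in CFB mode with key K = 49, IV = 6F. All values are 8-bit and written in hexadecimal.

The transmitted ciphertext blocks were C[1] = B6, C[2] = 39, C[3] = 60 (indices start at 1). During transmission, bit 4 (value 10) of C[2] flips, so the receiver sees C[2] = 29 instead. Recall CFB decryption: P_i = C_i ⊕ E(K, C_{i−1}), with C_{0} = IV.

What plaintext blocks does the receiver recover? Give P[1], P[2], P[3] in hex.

P[1] = 90, P[2] = D6, P[3] = 00

Only C[2] changed, to 29. In CFB, a change in C_i flips the same bit in P_i and garbles P_{i+1}. Decrypting the received ciphertext:
P[1]: E(K, 6F) = 26; B6 ⊕ 26 = 90.
P[2]: E(K, B6) = FF; 29 ⊕ FF = D6.
P[3]: E(K, 29) = 60; 60 ⊕ 60 = 00.
Blocks that differ from the original plaintext: P[2], P[3].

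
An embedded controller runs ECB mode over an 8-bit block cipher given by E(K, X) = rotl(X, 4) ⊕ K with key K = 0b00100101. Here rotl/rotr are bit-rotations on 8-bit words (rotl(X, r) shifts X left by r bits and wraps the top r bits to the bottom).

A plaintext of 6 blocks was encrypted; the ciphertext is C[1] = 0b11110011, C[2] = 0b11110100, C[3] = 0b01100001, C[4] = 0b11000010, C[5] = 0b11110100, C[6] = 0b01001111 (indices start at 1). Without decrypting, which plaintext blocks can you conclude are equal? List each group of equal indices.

P[2] = P[5]

ECB encrypts each block independently with the same key, so equal ciphertext blocks imply equal plaintext blocks.
C[2] = C[5] = 0b11110100, so P[2] = P[5].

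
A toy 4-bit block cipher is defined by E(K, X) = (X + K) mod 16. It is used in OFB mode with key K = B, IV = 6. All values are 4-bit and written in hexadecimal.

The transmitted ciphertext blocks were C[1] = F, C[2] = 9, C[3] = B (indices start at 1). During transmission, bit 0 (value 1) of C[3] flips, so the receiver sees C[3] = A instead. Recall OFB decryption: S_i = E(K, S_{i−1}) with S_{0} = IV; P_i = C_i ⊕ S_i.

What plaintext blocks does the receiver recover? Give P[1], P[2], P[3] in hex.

P[1] = E, P[2] = 5, P[3] = D

Only C[3] changed, to A. In OFB, a change in C_i flips the same bit in P_i only; the keystream is unaffected. Decrypting the received ciphertext:
P[1]: S = E(K, 6) = 1; F ⊕ 1 = E.
P[2]: S = E(K, 1) = C; 9 ⊕ C = 5.
P[3]: S = E(K, C) = 7; A ⊕ 7 = D.
Blocks that differ from the original plaintext: P[3].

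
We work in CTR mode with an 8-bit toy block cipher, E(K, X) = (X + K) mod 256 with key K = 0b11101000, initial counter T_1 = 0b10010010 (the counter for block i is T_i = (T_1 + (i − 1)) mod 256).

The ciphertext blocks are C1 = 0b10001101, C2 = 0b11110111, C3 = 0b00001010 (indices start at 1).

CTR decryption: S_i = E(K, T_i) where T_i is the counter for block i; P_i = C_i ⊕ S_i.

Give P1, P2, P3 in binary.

P1: T = 0b10010010, S = E(K, T) = 0b01111010; 0b10001101 ⊕ 0b01111010 = 0b11110111.
P2: T = 0b10010011, S = E(K, T) = 0b01111011; 0b11110111 ⊕ 0b01111011 = 0b10001100.
P3: T = 0b10010100, S = E(K, T) = 0b01111100; 0b00001010 ⊕ 0b01111100 = 0b01110110.

P1 = 0b11110111, P2 = 0b10001100, P3 = 0b01110110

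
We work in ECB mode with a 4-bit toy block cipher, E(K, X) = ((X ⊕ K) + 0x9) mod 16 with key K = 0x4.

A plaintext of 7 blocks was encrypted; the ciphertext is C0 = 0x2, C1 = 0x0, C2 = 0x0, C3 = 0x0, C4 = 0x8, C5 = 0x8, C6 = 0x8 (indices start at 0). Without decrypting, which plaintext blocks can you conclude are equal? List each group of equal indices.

P1 = P2 = P3; P4 = P5 = P6

ECB encrypts each block independently with the same key, so equal ciphertext blocks imply equal plaintext blocks.
C1 = C2 = C3 = 0x0, so P1 = P2 = P3.
C4 = C5 = C6 = 0x8, so P4 = P5 = P6.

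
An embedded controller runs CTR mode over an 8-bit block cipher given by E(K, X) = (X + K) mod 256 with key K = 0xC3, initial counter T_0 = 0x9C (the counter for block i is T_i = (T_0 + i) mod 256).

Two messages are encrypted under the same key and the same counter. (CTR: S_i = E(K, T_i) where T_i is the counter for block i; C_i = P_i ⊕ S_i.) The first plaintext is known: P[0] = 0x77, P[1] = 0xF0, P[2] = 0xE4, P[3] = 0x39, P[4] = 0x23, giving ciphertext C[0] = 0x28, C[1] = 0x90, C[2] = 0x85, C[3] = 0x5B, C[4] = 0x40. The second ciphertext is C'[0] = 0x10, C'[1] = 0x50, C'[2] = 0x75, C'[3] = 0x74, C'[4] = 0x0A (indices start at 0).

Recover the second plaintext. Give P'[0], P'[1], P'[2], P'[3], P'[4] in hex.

P'[0] = 0x4F, P'[1] = 0x30, P'[2] = 0x14, P'[3] = 0x16, P'[4] = 0x69

In CTR with a reused counter, both messages share the same keystream S_i, so C_i ⊕ C'_i = P_i ⊕ P'_i and thus P'_i = P_i ⊕ C_i ⊕ C'_i.
P'[0]: 0x77 ⊕ 0x28 ⊕ 0x10 = 0x4F.
P'[1]: 0xF0 ⊕ 0x90 ⊕ 0x50 = 0x30.
P'[2]: 0xE4 ⊕ 0x85 ⊕ 0x75 = 0x14.
P'[3]: 0x39 ⊕ 0x5B ⊕ 0x74 = 0x16.
P'[4]: 0x23 ⊕ 0x40 ⊕ 0x0A = 0x69.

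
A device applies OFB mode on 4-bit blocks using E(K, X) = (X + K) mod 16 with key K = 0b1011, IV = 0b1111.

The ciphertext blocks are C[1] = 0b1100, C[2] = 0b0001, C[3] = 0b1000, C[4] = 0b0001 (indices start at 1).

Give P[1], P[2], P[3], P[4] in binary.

OFB decryption: S_i = E(K, S_{i−1}) with S_{0} = IV; P_i = C_i ⊕ S_i.
P[1]: S = E(K, 0b1111) = 0b1010; 0b1100 ⊕ 0b1010 = 0b0110.
P[2]: S = E(K, 0b1010) = 0b0101; 0b0001 ⊕ 0b0101 = 0b0100.
P[3]: S = E(K, 0b0101) = 0b0000; 0b1000 ⊕ 0b0000 = 0b1000.
P[4]: S = E(K, 0b0000) = 0b1011; 0b0001 ⊕ 0b1011 = 0b1010.

P[1] = 0b0110, P[2] = 0b0100, P[3] = 0b1000, P[4] = 0b1010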